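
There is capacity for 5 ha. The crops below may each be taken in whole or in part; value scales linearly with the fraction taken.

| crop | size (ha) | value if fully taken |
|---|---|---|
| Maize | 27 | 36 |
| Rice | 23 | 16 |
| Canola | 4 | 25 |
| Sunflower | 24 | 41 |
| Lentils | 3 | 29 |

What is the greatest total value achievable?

Sort by value density: Lentils 29/3≈9.67, Canola 25/4≈6.25, Sunflower 41/24≈1.71, Maize 36/27≈1.33, Rice 16/23≈0.696.
All 3 ha of Lentils fit (value 29) → 2 remain.
Only 2 ha remain; take 2/4 of Canola for value 25×2/4 = 12.5.
Total value = 41.5.

41.5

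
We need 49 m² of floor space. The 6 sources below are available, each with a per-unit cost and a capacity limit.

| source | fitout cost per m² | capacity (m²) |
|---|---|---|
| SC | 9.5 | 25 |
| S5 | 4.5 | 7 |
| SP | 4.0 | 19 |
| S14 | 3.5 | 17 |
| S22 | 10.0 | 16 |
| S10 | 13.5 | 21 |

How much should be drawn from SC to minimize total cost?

Fill from the cheapest source first.
S14 at 3.5: take all 17 m² → 32 still needed.
SP (4.0): use full 19 → 13 m² to go.
Take 7 from S5 at 4.5 → need 6 more.
SC at 9.5: take 6 of its 25 → requirement met.
S22, S10: unused.

6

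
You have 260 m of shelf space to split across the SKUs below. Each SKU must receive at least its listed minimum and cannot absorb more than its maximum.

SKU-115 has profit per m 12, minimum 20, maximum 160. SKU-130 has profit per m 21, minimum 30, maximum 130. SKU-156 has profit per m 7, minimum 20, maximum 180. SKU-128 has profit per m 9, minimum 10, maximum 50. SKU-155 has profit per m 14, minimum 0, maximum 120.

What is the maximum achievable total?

4320

Meeting every minimum uses 20+30+20+10+0 = 80 m, leaving 180.
Rank by profit per m: SKU-130 21 > SKU-155 14 > SKU-115 12 > SKU-128 9 > SKU-156 7.
SKU-130 takes 100 more to reach its cap of 130 — 80 left.
SKU-155 has room for 120 more but only 80 remain, so it gets 80.
Total = 12×20 + 21×130 + 7×20 + 9×10 + 14×80 = 4320.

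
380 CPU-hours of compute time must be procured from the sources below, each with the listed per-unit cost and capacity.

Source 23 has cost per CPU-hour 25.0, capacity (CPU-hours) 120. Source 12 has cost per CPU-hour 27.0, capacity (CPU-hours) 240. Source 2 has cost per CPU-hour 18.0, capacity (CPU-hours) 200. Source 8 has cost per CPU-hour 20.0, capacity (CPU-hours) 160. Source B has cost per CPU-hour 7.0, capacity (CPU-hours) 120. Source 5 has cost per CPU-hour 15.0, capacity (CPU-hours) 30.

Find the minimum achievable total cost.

5490

Use sources in increasing cost order.
Source B (7.0): use full 120 — 260 CPU-hours to go.
Take 30 from Source 5 at 15.0 — need 230 more.
Source 2 (18.0): use full 200 — 30 CPU-hours to go.
Take 30 from Source 8 at 20.0 to finish.
Source 23, Source 12: unused.
Cost = 120×7.0 + 30×15.0 + 200×18.0 + 30×20.0 = 5490.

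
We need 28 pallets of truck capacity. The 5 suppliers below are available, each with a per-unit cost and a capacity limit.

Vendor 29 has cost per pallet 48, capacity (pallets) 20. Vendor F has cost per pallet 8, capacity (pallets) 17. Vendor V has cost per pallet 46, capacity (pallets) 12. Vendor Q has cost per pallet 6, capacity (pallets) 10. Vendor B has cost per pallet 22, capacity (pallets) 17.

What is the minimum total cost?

218

Use suppliers in increasing cost order.
Take 10 from Vendor Q at 6 → need 18 more.
Take 17 from Vendor F at 8 → need 1 more.
Vendor B at 22: take 1 of its 17 → requirement met.
Vendor V, Vendor 29: unused.
Cost = 10×6 + 17×8 + 1×22 = 218.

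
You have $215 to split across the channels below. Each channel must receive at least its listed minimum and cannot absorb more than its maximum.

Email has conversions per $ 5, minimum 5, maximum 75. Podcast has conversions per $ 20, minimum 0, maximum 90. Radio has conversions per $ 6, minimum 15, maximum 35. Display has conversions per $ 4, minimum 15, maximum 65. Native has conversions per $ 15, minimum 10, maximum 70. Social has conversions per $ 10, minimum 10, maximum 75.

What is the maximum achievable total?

3225

Meeting every minimum uses 5+0+15+15+10+10 = 55 $, leaving 160.
Order the channels by conversions per $: Podcast 20 > Native 15 > Social 10 > Radio 6 > Email 5 > Display 4.
Podcast: +90 to 90 (cap) → 70 left.
Native takes 60 more to reach its cap of 70 → 10 left.
Social: +10 (room for 65) → 20. Pool exhausted.
Total = 5×5 + 20×90 + 6×15 + 4×15 + 15×70 + 10×20 = 3225.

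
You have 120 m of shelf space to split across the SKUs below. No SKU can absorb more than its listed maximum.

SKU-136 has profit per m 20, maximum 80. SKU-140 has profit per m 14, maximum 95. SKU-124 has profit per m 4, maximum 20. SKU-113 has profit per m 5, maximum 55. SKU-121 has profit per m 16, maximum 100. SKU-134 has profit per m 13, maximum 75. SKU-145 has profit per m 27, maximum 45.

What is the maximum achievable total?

2715

Order the SKUs by profit per m: SKU-145 27 > SKU-136 20 > SKU-121 16 > SKU-140 14 > SKU-134 13 > SKU-113 5 > SKU-124 4.
Give SKU-145 45 to hit its cap of 45 — 75 left.
Only 75 left; SKU-136 takes them to reach 75.
Total = 20×75 + 27×45 = 2715.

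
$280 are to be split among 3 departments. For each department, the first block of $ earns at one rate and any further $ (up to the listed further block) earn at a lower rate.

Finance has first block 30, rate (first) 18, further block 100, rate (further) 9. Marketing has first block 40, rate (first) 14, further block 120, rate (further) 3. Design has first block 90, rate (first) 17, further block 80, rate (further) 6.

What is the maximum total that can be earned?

Rank every tier by rate: Finance/first 18 > Design/first 17 > Marketing/first 14 > Finance/second 9 > Design/second 6 > Marketing/second 3.
Finance first at 18: fill all 30 ; 250 left.
Fill Design first block (90 at 17) ; 160 left.
Fill Marketing first block (40 at 14) ; 120 left.
Finance second at 9: fill all 100 ; 20 left.
20 remain; put them into Design second at 6.
Total = 18×30 + 17×90 + 14×40 + 9×100 + 6×20 = 3650.

3650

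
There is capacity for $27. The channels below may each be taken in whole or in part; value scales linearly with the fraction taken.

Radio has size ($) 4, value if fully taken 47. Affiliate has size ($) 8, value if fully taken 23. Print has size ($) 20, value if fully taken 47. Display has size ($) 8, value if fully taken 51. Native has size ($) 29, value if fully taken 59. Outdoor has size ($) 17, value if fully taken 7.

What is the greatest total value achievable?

Best value per unit of size first: Radio 47/4≈11.8, Display 51/8≈6.38, Affiliate 23/8≈2.88, Print 47/20≈2.35, Native 59/29≈2.03, Outdoor 7/17≈0.412.
Radio: take in full, 4 $ for value 47 ; 23 left.
Take all of Display (8 $, value 51) ; 15 $ left.
Take all of Affiliate (8 $, value 23) ; 7 $ left.
Only 7 $ remain; take 7/20 of Print for value 47×7/20 = 16.45.
Total value = 137.45.

137.45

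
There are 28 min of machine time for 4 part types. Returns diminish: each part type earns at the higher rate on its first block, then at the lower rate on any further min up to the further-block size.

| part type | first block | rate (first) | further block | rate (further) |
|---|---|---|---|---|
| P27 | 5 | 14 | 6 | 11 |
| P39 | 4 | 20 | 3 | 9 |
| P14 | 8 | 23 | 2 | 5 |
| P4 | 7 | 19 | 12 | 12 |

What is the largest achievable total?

Rank every tier by rate: P14/tier1 23 > P39/tier1 20 > P4/tier1 19 > P27/tier1 14 > P4/tier2 12 > P27/tier2 11 > P39/tier2 9 > P14/tier2 5.
P14 tier1 at 23: fill all 8 — 20 left.
P39 tier1 at 20: fill all 4 — 16 left.
P4 tier1 at 19: fill all 7 — 9 left.
Fill P27 tier1 block (5 at 14) — 4 left.
P4/tier2: +4 of 12 at 12; pool empty.
Total = 23×8 + 20×4 + 19×7 + 14×5 + 12×4 = 515.

515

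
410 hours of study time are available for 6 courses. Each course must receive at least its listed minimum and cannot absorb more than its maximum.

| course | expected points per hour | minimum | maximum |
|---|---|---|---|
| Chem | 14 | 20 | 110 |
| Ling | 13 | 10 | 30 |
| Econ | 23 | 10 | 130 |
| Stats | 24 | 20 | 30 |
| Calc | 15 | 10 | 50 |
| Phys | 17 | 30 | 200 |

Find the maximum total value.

Meeting every minimum uses 20+10+10+20+10+30 = 100 hours, leaving 310.
Order the courses by expected points per hour: Stats 24 > Econ 23 > Phys 17 > Calc 15 > Chem 14 > Ling 13.
Stats takes 10 more to reach its cap of 30 — 300 left.
Give Econ 120 more to hit its cap of 130 — 180 left.
Give Phys 170 more to hit its cap of 200 — 10 left.
Calc has room for 40 more but only 10 remain, so it gets 20.
Total = 14×20 + 13×10 + 23×130 + 24×30 + 15×20 + 17×200 = 7820.

7820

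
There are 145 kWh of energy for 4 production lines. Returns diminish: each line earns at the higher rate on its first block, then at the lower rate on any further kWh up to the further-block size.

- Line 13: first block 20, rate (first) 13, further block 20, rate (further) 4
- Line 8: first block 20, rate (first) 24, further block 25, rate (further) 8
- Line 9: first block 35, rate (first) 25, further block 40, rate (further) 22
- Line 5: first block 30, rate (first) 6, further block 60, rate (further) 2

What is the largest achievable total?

2725

Treat each block as its own option and order by rate: Line 9/tier1 25 > Line 8/tier1 24 > Line 9/tier2 22 > Line 13/tier1 13 > Line 8/tier2 8 > Line 5/tier1 6 > Line 13/tier2 4 > Line 5/tier2 2.
Line 9/tier1 (25): +35 — 110 left.
Line 8 tier1 at 24: fill all 20 — 90 left.
Line 9/tier2 (22): +40 — 50 left.
Line 13/tier1 (13): +20 — 30 left.
Fill Line 8 tier2 block (25 at 8) — 5 left.
5 remain; put them into Line 5 tier1 at 6.
Total = 25×35 + 24×20 + 22×40 + 13×20 + 8×25 + 6×5 = 2725.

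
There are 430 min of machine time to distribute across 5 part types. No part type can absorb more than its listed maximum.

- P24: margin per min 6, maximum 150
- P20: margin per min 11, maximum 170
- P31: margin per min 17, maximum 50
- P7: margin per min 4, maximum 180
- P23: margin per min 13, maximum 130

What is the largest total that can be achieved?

4890

Order the part types by margin per min: P31 17 > P23 13 > P20 11 > P24 6 > P7 4.
P31: +50 to 50 (cap) → 380 left.
Give P23 130 to hit its cap of 130 → 250 left.
P20 takes 170 to reach its cap of 170 → 80 left.
Only 80 left; P24 takes them to reach 80.
Total = 6×80 + 11×170 + 17×50 + 13×130 = 4890.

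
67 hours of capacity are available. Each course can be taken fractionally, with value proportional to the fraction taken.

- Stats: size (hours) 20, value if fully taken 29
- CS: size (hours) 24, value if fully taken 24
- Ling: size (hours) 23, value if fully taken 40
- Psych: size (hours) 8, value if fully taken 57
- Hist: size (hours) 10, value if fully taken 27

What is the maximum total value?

159

Sort by value density: Psych 57/8≈7.12, Hist 27/10≈2.7, Ling 40/23≈1.74, Stats 29/20≈1.45, CS 24/24≈1.
Psych: take in full, 8 hours for value 57 — 59 left.
Hist: take in full, 10 hours for value 27 — 49 left.
Take all of Ling (23 hours, value 40) — 26 hours left.
All 20 hours of Stats fit (value 29) — 6 remain.
6 hours left: a 6/24 share of CS gives 24×6/24 = 6.
Total value = 159.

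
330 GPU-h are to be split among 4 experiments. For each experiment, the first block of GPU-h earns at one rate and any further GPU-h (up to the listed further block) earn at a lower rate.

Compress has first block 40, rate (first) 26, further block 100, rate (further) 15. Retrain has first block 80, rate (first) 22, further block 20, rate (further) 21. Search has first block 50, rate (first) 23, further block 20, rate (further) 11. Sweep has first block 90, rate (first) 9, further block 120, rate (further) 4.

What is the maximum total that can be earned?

6270

Rank every tier by rate: Compress/tier1 26 > Search/tier1 23 > Retrain/tier1 22 > Retrain/tier2 21 > Compress/tier2 15 > Search/tier2 11 > Sweep/tier1 9 > Sweep/tier2 4.
Compress tier1 at 26: fill all 40 — 290 left.
Search/tier1 (23): +50 — 240 left.
Retrain tier1 at 22: fill all 80 — 160 left.
Fill Retrain tier2 block (20 at 21) — 140 left.
Compress/tier2 (15): +100 — 40 left.
Search/tier2 (11): +20 — 20 left.
20 remain; put them into Sweep tier1 at 9.
Total = 26×40 + 23×50 + 22×80 + 21×20 + 15×100 + 11×20 + 9×20 = 6270.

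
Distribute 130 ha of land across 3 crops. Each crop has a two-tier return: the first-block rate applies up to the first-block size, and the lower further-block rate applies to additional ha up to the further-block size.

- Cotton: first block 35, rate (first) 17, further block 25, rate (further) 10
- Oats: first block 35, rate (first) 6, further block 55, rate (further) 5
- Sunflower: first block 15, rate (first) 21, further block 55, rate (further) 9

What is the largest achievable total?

1655

Order all 6 blocks by rate: Sunflower/tier1 21 > Cotton/tier1 17 > Cotton/tier2 10 > Sunflower/tier2 9 > Oats/tier1 6 > Oats/tier2 5.
Sunflower tier1 at 21: fill all 15 ; 115 left.
Cotton tier1 at 17: fill all 35 ; 80 left.
Cotton/tier2 (10): +25 ; 55 left.
Fill Sunflower tier2 block (55 at 9) ; 0 left.
Total = 21×15 + 17×35 + 10×25 + 9×55 = 1655.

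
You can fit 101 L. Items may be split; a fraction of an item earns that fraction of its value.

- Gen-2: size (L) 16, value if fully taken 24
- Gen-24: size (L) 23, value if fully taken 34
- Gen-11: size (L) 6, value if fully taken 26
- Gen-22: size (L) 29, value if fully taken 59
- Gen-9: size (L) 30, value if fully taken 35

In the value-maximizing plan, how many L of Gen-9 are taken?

27

Best value per unit of size first: Gen-11 26/6≈4.33, Gen-22 59/29≈2.03, Gen-2 24/16≈1.5, Gen-24 34/23≈1.48, Gen-9 35/30≈1.17.
Take all of Gen-11 (6 L, value 26) — 95 L left.
Gen-22: take in full, 29 L for value 59 — 66 left.
Gen-2: take in full, 16 L for value 24 — 50 left.
Take all of Gen-24 (23 L, value 34) — 27 L left.
Only 27 L remain; take 27/30 of Gen-9 for value 35×27/30 = 31.5.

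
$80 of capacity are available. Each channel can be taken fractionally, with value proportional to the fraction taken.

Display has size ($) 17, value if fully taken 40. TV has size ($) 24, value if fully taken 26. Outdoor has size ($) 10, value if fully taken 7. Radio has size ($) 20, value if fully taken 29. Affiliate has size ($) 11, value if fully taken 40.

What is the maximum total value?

Best value per unit of size first: Affiliate 40/11≈3.64, Display 40/17≈2.35, Radio 29/20≈1.45, TV 26/24≈1.08, Outdoor 7/10≈0.7.
Affiliate: take in full, 11 $ for value 40 — 69 left.
All 17 $ of Display fit (value 40) — 52 remain.
Take all of Radio (20 $, value 29) — 32 $ left.
TV: take in full, 24 $ for value 26 — 8 left.
8 $ left: a 8/10 share of Outdoor gives 7×8/10 = 5.6.
Total value = 140.6.

140.6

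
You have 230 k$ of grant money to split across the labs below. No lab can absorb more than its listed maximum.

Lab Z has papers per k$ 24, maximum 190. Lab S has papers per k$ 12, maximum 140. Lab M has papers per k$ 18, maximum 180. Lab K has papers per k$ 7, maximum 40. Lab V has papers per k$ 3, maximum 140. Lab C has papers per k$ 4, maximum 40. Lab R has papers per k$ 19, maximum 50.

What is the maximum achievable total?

Highest papers per k$ first: Lab Z 24 > Lab R 19 > Lab M 18 > Lab S 12 > Lab K 7 > Lab C 4 > Lab V 3.
Lab Z: +190 to 190 (cap) — 40 left.
Lab R has room for 50 but only 40 remain, so it gets 40.
Total = 24×190 + 19×40 = 5320.

5320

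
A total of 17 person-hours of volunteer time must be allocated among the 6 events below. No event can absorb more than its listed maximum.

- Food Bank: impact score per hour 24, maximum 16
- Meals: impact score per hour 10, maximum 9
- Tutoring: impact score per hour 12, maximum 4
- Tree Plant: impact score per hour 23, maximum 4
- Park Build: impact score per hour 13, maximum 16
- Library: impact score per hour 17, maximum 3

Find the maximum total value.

Highest impact score per hour first: Food Bank 24 > Tree Plant 23 > Library 17 > Park Build 13 > Tutoring 12 > Meals 10.
Food Bank: +16 to 16 (cap) — 1 left.
Tree Plant has room for 4 but only 1 remain, so it gets 1.
Total = 24×16 + 23×1 = 407.

407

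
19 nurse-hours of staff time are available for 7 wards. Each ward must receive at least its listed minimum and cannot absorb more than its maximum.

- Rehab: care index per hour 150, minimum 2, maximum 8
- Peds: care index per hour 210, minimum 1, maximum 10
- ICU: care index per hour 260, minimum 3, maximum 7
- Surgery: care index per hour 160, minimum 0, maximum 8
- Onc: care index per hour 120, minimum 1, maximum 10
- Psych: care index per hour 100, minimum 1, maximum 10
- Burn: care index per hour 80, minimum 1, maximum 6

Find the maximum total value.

3890

Meeting every minimum uses 2+1+3+0+1+1+1 = 9 nurse-hours, leaving 10.
Rank by care index per hour: ICU 260 > Peds 210 > Surgery 160 > Rehab 150 > Onc 120 > Psych 100 > Burn 80.
Give ICU 4 more to hit its cap of 7 — 6 left.
Only 6 left; Peds takes them to reach 7.
Total = 150×2 + 210×7 + 260×7 + 120×1 + 100×1 + 80×1 = 3890.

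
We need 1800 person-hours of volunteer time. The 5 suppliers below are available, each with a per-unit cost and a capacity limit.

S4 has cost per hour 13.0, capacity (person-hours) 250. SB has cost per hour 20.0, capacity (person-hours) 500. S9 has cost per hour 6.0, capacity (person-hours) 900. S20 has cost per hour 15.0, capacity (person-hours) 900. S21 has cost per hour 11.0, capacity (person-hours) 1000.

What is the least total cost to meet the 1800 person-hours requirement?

Cheapest first:
Take 900 from S9 at 6.0 → need 900 more.
Take 900 from S21 at 11.0 to finish.
S4, S20, SB: unused.
Cost = 900×6.0 + 900×11.0 = 15300.

15300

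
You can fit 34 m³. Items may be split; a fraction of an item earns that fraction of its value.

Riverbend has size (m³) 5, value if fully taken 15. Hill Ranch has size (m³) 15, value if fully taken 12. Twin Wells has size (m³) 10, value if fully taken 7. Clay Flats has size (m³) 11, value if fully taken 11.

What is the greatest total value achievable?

Sort by value density: Riverbend 15/5≈3, Clay Flats 11/11≈1, Hill Ranch 12/15≈0.8, Twin Wells 7/10≈0.7.
All 5 m³ of Riverbend fit (value 15) — 29 remain.
Take all of Clay Flats (11 m³, value 11) — 18 m³ left.
All 15 m³ of Hill Ranch fit (value 12) — 3 remain.
Fill the last 3 m³ with part of Twin Wells: 3/10 of it earns 2.1.
Total value = 40.1.

40.1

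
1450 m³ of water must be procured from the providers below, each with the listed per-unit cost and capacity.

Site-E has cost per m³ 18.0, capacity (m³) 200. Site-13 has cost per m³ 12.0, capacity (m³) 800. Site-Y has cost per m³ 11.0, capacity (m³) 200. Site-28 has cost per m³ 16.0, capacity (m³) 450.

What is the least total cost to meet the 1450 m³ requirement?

Cheapest first:
Site-Y (11.0): use full 200 → 1250 m³ to go.
Site-13 (12.0): use full 800 → 450 m³ to go.
Take 450 from Site-28 at 16.0 → need 0 more.
Site-E: unused.
Cost = 200×11.0 + 800×12.0 + 450×16.0 = 19000.

19000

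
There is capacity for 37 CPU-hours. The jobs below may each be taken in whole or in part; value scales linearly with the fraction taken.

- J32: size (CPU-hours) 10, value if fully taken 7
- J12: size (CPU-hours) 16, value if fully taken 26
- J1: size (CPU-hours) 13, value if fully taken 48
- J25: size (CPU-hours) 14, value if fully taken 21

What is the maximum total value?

Best value per unit of size first: J1 48/13≈3.69, J12 26/16≈1.62, J25 21/14≈1.5, J32 7/10≈0.7.
Take all of J1 (13 CPU-hours, value 48) ; 24 CPU-hours left.
All 16 CPU-hours of J12 fit (value 26) ; 8 remain.
Fill the last 8 CPU-hours with part of J25: 8/14 of it earns 12.
Total value = 86.

86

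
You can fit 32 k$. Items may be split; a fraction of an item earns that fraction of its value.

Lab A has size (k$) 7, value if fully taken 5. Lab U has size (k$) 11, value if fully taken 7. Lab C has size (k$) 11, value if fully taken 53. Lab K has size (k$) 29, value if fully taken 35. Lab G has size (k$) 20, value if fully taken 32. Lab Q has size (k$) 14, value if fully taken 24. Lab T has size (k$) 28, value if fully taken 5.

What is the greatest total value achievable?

88.2

Best value per unit of size first: Lab C 53/11≈4.82, Lab Q 24/14≈1.71, Lab G 32/20≈1.6, Lab K 35/29≈1.21, Lab A 5/7≈0.714, Lab U 7/11≈0.636, Lab T 5/28≈0.179.
Lab C: take in full, 11 k$ for value 53 ; 21 left.
Lab Q: take in full, 14 k$ for value 24 ; 7 left.
Only 7 k$ remain; take 7/20 of Lab G for value 32×7/20 = 11.2.
Total value = 88.2.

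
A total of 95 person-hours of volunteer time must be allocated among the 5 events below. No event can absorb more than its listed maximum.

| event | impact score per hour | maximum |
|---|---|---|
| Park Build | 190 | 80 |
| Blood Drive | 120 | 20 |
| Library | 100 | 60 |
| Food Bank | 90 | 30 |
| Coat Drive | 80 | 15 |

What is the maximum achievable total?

Order the events by impact score per hour: Park Build 190 > Blood Drive 120 > Library 100 > Food Bank 90 > Coat Drive 80.
Park Build: +80 to 80 (cap) — 15 left.
Blood Drive has room for 20 but only 15 remain, so it gets 15.
Total = 190×80 + 120×15 = 17000.

17000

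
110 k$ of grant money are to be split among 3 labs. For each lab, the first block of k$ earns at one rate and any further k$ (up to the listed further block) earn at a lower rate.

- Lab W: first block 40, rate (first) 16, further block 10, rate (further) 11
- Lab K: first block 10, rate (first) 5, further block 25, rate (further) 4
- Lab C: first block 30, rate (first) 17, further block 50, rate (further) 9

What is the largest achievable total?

1530

Treat each block as its own option and order by rate: Lab C/tier1 17 > Lab W/tier1 16 > Lab W/tier2 11 > Lab C/tier2 9 > Lab K/tier1 5 > Lab K/tier2 4.
Lab C tier1 at 17: fill all 30 ; 80 left.
Fill Lab W tier1 block (40 at 16) ; 40 left.
Fill Lab W tier2 block (10 at 11) ; 30 left.
30 remain; put them into Lab C tier2 at 9.
Total = 17×30 + 16×40 + 11×10 + 9×30 = 1530.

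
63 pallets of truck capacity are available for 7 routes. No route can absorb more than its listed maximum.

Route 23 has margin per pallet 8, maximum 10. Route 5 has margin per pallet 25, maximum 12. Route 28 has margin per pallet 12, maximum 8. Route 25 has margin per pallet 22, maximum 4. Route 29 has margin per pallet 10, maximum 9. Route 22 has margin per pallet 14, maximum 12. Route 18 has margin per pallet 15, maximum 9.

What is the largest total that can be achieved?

949

Order the routes by margin per pallet: Route 5 25 > Route 25 22 > Route 18 15 > Route 22 14 > Route 28 12 > Route 29 10 > Route 23 8.
Route 5 takes 12 to reach its cap of 12 ; 51 left.
Route 25: +4 to 4 (cap) ; 47 left.
Route 18: +9 to 9 (cap) ; 38 left.
Route 22: +12 to 12 (cap) ; 26 left.
Route 28: +8 to 8 (cap) ; 18 left.
Give Route 29 9 to hit its cap of 9 ; 9 left.
Only 9 left; Route 23 takes them to reach 9.
Total = 8×9 + 25×12 + 12×8 + 22×4 + 10×9 + 14×12 + 15×9 = 949.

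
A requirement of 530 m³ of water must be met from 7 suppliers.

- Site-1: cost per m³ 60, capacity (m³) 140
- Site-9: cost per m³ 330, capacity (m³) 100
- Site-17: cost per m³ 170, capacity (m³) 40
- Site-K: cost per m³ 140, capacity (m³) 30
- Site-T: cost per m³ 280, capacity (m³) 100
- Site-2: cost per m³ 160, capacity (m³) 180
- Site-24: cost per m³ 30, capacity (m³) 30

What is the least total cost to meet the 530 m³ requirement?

Cheapest first:
Site-24 at 30: take all 30 m³ ; 500 still needed.
Site-1 at 60: take all 140 m³ ; 360 still needed.
Site-K at 140: take all 30 m³ ; 330 still needed.
Site-2 (160): use full 180 ; 150 m³ to go.
Site-17 (170): use full 40 ; 110 m³ to go.
Take 100 from Site-T at 280 ; need 10 more.
Take 10 from Site-9 at 330 to finish.
Cost = 30×30 + 140×60 + 30×140 + 180×160 + 40×170 + 100×280 + 10×330 = 80400.

80400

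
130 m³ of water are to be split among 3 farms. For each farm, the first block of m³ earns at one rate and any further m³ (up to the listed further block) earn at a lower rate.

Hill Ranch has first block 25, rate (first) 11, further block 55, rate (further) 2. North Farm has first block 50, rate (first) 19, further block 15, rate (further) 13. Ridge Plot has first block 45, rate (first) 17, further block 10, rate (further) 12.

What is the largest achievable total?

2140

Treat each block as its own option and order by rate: North Farm/first 19 > Ridge Plot/first 17 > North Farm/second 13 > Ridge Plot/second 12 > Hill Ranch/first 11 > Hill Ranch/second 2.
Fill North Farm first block (50 at 19) → 80 left.
Ridge Plot first at 17: fill all 45 → 35 left.
Fill North Farm second block (15 at 13) → 20 left.
Fill Ridge Plot second block (10 at 12) → 10 left.
Hill Ranch/first: +10 of 25 at 11; pool empty.
Total = 19×50 + 17×45 + 13×15 + 12×10 + 11×10 = 2140.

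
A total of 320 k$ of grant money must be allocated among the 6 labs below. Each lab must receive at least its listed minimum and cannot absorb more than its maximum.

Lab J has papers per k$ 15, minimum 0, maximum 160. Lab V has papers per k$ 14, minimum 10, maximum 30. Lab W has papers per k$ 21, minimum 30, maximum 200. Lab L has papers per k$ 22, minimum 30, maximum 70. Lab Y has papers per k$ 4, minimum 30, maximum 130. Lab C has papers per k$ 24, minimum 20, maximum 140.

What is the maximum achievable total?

Meeting every minimum uses 0+10+30+30+30+20 = 120 k$, leaving 200.
Order the labs by papers per k$: Lab C 24 > Lab L 22 > Lab W 21 > Lab J 15 > Lab V 14 > Lab Y 4.
Lab C takes 120 more to reach its cap of 140 ; 80 left.
Lab L takes 40 more to reach its cap of 70 ; 40 left.
Lab W has room for 170 more but only 40 remain, so it gets 70.
Total = 14×10 + 21×70 + 22×70 + 4×30 + 24×140 = 6630.

6630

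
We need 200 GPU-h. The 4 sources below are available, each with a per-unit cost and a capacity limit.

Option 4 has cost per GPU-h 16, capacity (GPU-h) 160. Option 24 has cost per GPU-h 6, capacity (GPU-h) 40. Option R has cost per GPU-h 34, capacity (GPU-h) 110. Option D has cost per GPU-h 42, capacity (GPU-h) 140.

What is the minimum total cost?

2800

Cheapest first:
Option 24 at 6: take all 40 GPU-h — 160 still needed.
Take 160 from Option 4 at 16 — need 0 more.
Option R, Option D: unused.
Cost = 40×6 + 160×16 = 2800.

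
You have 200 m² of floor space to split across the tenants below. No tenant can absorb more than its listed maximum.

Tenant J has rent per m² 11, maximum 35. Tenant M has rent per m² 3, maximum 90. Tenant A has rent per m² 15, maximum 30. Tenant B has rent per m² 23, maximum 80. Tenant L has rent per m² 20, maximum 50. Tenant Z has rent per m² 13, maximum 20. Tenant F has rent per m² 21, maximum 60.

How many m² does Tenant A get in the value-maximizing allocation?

Order the tenants by rent per m²: Tenant B 23 > Tenant F 21 > Tenant L 20 > Tenant A 15 > Tenant Z 13 > Tenant J 11 > Tenant M 3.
Tenant B: +80 to 80 (cap) — 120 left.
Give Tenant F 60 to hit its cap of 60 — 60 left.
Tenant L takes 50 to reach its cap of 50 — 10 left.
Only 10 left; Tenant A takes them to reach 10.

10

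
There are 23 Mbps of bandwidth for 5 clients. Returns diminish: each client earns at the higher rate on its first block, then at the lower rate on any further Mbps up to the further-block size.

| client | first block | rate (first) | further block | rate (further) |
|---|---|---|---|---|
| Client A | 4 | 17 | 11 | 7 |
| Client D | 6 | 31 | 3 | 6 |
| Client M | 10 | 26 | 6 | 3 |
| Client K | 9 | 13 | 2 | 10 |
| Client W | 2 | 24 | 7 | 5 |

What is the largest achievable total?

Order all 10 blocks by rate: Client D/tier1 31 > Client M/tier1 26 > Client W/tier1 24 > Client A/tier1 17 > Client K/tier1 13 > Client K/tier2 10 > Client A/tier2 7 > Client D/tier2 6 > Client W/tier2 5 > Client M/tier2 3.
Client D/tier1 (31): +6 — 17 left.
Client M tier1 at 26: fill all 10 — 7 left.
Client W tier1 at 24: fill all 2 — 5 left.
Client A/tier1 (17): +4 — 1 left.
Client K/tier1: +1 of 9 at 13; pool empty.
Total = 31×6 + 26×10 + 24×2 + 17×4 + 13×1 = 575.

575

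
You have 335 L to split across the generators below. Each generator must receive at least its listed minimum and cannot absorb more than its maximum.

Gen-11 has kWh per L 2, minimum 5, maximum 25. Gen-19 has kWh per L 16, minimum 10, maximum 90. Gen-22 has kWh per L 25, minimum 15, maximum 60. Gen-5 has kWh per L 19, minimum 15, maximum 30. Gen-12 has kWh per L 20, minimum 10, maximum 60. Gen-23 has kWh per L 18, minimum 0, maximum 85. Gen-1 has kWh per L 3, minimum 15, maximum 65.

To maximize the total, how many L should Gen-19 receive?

Meeting every minimum uses 5+10+15+15+10+0+15 = 70 L, leaving 265.
Order the generators by kWh per L: Gen-22 25 > Gen-12 20 > Gen-5 19 > Gen-23 18 > Gen-19 16 > Gen-1 3 > Gen-11 2.
Gen-22: +45 to 60 (cap) → 220 left.
Gen-12 takes 50 more to reach its cap of 60 → 170 left.
Give Gen-5 15 more to hit its cap of 30 → 155 left.
Give Gen-23 85 more to hit its cap of 85 → 70 left.
Gen-19: +70 (room for 80) → 80. Pool exhausted.

80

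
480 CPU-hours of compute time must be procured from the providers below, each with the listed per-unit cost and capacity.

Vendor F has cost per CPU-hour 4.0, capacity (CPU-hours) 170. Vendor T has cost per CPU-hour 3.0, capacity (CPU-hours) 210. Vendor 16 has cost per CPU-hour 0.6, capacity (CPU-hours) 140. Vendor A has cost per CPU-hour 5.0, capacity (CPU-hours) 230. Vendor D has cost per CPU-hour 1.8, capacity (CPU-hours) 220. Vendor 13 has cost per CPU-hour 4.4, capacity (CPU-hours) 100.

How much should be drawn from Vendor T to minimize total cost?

Fill from the cheapest provider first.
Vendor 16 (0.6): use full 140 — 340 CPU-hours to go.
Vendor D at 1.8: take all 220 CPU-hours — 120 still needed.
Vendor T (3.0): take the remaining 120 — done.
Vendor F, Vendor 13, Vendor A: unused.

120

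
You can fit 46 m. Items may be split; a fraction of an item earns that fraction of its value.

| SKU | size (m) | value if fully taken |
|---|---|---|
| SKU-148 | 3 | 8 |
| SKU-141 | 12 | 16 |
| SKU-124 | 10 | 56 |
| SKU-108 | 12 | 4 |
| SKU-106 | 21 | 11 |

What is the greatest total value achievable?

Sort by value density: SKU-124 56/10≈5.6, SKU-148 8/3≈2.67, SKU-141 16/12≈1.33, SKU-106 11/21≈0.524, SKU-108 4/12≈0.333.
All 10 m of SKU-124 fit (value 56) → 36 remain.
All 3 m of SKU-148 fit (value 8) → 33 remain.
SKU-141: take in full, 12 m for value 16 → 21 left.
Take all of SKU-106 (21 m, value 11) → 0 m left.
Total value = 91.

91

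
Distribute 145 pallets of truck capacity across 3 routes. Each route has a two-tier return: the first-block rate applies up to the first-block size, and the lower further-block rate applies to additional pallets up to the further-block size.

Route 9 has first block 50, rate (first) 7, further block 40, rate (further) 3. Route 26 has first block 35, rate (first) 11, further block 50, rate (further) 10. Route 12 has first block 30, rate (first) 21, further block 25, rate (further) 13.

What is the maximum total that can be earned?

1875

Treat each block as its own option and order by rate: Route 12/first 21 > Route 12/second 13 > Route 26/first 11 > Route 26/second 10 > Route 9/first 7 > Route 9/second 3.
Route 12 first at 21: fill all 30 — 115 left.
Route 12/second (13): +25 — 90 left.
Route 26/first (11): +35 — 55 left.
Route 26/second (10): +50 — 5 left.
Route 9 first at 7: only 5 left, fill 5.
Total = 21×30 + 13×25 + 11×35 + 10×50 + 7×5 = 1875.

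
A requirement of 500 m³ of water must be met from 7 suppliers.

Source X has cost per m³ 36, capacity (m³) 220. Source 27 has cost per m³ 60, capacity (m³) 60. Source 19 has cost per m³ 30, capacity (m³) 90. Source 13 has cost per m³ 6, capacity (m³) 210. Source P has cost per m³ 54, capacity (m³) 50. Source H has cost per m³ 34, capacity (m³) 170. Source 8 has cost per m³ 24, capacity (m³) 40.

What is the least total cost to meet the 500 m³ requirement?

Cheapest first:
Source 13 (6): use full 210 → 290 m³ to go.
Take 40 from Source 8 at 24 → need 250 more.
Source 19 (30): use full 90 → 160 m³ to go.
Take 160 from Source H at 34 to finish.
Source X, Source P, Source 27: unused.
Cost = 210×6 + 40×24 + 90×30 + 160×34 = 10360.

10360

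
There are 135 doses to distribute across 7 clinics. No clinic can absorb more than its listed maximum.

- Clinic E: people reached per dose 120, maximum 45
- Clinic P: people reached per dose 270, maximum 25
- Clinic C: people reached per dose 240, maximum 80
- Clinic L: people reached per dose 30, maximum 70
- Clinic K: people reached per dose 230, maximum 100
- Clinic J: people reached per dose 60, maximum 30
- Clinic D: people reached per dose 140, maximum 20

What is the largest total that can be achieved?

Rank by people reached per dose: Clinic P 270 > Clinic C 240 > Clinic K 230 > Clinic D 140 > Clinic E 120 > Clinic J 60 > Clinic L 30.
Give Clinic P 25 to hit its cap of 25 ; 110 left.
Clinic C takes 80 to reach its cap of 80 ; 30 left.
Clinic K has room for 100 but only 30 remain, so it gets 30.
Total = 270×25 + 240×80 + 230×30 = 32850.

32850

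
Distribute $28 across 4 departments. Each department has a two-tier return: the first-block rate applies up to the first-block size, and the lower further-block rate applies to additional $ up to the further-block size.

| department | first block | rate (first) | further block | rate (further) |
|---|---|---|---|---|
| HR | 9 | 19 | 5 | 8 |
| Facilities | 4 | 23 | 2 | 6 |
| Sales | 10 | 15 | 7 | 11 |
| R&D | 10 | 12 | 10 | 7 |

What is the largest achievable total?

473

Rank every tier by rate: Facilities/first 23 > HR/first 19 > Sales/first 15 > R&D/first 12 > Sales/second 11 > HR/second 8 > R&D/second 7 > Facilities/second 6.
Facilities first at 23: fill all 4 ; 24 left.
HR/first (19): +9 ; 15 left.
Fill Sales first block (10 at 15) ; 5 left.
5 remain; put them into R&D first at 12.
Total = 23×4 + 19×9 + 15×10 + 12×5 = 473.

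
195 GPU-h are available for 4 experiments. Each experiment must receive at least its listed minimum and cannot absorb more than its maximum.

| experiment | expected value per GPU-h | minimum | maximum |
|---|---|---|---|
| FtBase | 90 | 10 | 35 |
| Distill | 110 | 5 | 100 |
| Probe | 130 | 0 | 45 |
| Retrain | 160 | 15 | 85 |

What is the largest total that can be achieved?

26400

Meeting every minimum uses 10+5+0+15 = 30 GPU-h, leaving 165.
Order the experiments by expected value per GPU-h: Retrain 160 > Probe 130 > Distill 110 > FtBase 90.
Retrain: +70 to 85 (cap) — 95 left.
Probe: +45 to 45 (cap) — 50 left.
Only 50 left; Distill takes them to reach 55.
Total = 90×10 + 110×55 + 130×45 + 160×85 = 26400.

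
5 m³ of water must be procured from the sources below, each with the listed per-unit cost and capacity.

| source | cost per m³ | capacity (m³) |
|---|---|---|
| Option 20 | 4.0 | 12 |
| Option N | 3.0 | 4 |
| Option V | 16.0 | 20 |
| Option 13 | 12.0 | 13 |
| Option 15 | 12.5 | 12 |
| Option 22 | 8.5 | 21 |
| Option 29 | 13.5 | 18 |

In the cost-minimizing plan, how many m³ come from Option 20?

Use sources in increasing cost order.
Option N (3.0): use full 4 — 1 m³ to go.
Option 20 (4.0): take the remaining 1 — done.
Option 22, Option 13, Option 15, Option 29, Option V: unused.

1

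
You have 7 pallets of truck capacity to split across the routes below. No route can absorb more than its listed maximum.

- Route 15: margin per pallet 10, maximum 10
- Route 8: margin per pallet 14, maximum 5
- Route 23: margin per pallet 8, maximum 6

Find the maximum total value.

Rank by margin per pallet: Route 8 14 > Route 15 10 > Route 23 8.
Give Route 8 5 to hit its cap of 5 — 2 left.
Route 15 has room for 10 but only 2 remain, so it gets 2.
Total = 10×2 + 14×5 = 90.

90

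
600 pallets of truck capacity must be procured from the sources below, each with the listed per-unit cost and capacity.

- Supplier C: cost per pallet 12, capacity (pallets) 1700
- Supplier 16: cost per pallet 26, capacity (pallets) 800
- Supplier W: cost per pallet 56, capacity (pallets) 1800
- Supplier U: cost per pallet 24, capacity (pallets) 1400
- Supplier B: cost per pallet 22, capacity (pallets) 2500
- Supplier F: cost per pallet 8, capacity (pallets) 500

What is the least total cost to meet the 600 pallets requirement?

5200

Cheapest first:
Supplier F (8): use full 500 → 100 pallets to go.
Supplier C at 12: take 100 of its 1700 → requirement met.
Supplier B, Supplier U, Supplier 16, Supplier W: unused.
Cost = 500×8 + 100×12 = 5200.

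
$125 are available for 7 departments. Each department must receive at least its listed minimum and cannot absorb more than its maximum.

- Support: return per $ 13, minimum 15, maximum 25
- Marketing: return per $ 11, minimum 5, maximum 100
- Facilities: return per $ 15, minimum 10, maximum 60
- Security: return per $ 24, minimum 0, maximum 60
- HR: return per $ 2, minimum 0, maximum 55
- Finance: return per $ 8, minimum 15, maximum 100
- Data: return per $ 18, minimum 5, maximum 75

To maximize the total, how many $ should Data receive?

20

Meeting every minimum uses 15+5+10+0+0+15+5 = 50 $, leaving 75.
Rank by return per $: Security 24 > Data 18 > Facilities 15 > Support 13 > Marketing 11 > Finance 8 > HR 2.
Security: +60 to 60 (cap) ; 15 left.
Only 15 left; Data takes them to reach 20.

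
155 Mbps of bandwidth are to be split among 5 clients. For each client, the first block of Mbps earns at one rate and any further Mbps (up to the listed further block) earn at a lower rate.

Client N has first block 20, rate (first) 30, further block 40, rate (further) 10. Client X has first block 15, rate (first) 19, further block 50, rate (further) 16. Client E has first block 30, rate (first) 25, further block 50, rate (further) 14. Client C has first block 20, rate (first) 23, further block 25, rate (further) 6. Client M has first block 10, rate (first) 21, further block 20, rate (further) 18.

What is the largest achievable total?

Treat each block as its own option and order by rate: Client N/tier1 30 > Client E/tier1 25 > Client C/tier1 23 > Client M/tier1 21 > Client X/tier1 19 > Client M/tier2 18 > Client X/tier2 16 > Client E/tier2 14 > Client N/tier2 10 > Client C/tier2 6.
Client N tier1 at 30: fill all 20 → 135 left.
Fill Client E tier1 block (30 at 25) → 105 left.
Client C/tier1 (23): +20 → 85 left.
Fill Client M tier1 block (10 at 21) → 75 left.
Fill Client X tier1 block (15 at 19) → 60 left.
Client M tier2 at 18: fill all 20 → 40 left.
Client X/tier2: +40 of 50 at 16; pool empty.
Total = 30×20 + 25×30 + 23×20 + 21×10 + 19×15 + 18×20 + 16×40 = 3305.

3305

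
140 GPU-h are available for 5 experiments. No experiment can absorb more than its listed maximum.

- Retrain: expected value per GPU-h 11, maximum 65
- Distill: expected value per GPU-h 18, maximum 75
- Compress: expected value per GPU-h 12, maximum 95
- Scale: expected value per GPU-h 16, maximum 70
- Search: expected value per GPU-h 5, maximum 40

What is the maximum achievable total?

Order the experiments by expected value per GPU-h: Distill 18 > Scale 16 > Compress 12 > Retrain 11 > Search 5.
Distill: +75 to 75 (cap) ; 65 left.
Scale has room for 70 but only 65 remain, so it gets 65.
Total = 18×75 + 16×65 = 2390.

2390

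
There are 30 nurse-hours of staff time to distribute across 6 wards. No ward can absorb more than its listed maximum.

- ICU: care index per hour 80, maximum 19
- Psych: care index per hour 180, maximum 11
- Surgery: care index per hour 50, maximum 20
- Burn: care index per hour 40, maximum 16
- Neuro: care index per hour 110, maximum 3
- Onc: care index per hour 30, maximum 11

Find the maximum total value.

3590

Rank by care index per hour: Psych 180 > Neuro 110 > ICU 80 > Surgery 50 > Burn 40 > Onc 30.
Give Psych 11 to hit its cap of 11 ; 19 left.
Neuro takes 3 to reach its cap of 3 ; 16 left.
ICU has room for 19 but only 16 remain, so it gets 16.
Total = 80×16 + 180×11 + 110×3 = 3590.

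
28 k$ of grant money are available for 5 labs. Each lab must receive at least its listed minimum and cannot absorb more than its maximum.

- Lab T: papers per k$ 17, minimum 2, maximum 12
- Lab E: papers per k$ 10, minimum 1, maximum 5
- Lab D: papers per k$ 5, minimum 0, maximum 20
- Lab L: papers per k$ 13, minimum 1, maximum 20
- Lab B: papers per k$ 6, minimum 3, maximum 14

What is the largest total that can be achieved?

388

Meeting every minimum uses 2+1+0+1+3 = 7 k$, leaving 21.
Rank by papers per k$: Lab T 17 > Lab L 13 > Lab E 10 > Lab B 6 > Lab D 5.
Lab T takes 10 more to reach its cap of 12 — 11 left.
Lab L has room for 19 more but only 11 remain, so it gets 12.
Total = 17×12 + 10×1 + 13×12 + 6×3 = 388.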